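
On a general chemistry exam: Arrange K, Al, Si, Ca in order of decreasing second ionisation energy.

Consider each +1 ion: K⁺ is the bare [Ar] core; Al⁺ still has 2 valence electrons; Si⁺ still has 3 valence electrons; Ca⁺ still has 1 valence electron.
Core electrons are held far more tightly than valence electrons, so K tops the IE_2 order.
Valence configurations: Al⁺ [Ne]3s², Si⁺ [Ne]3s²3p¹, Ca⁺ [Ar]4s¹.
Si⁺ loses a lone 3p electron whereas Al⁺ must break into a filled 3s² pair, so IE_2(Al) > IE_2(Si) even though Si has the higher nuclear charge.
The numbers (kJ/mol): K 3052, Al 1817, Si 1577, Ca 1145.
Putting it together, IE_2: Ca < Si < Al < K.

K, Al, Si, Ca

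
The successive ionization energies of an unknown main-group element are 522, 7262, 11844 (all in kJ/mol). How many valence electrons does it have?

Look for the largest jump between consecutive ionization energies: IE2/IE1 ≈ 13.9, far larger than any earlier ratio.
That jump marks the point where a core electron is being removed. So the atom has 1 valence electron.

1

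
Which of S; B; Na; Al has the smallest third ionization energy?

Al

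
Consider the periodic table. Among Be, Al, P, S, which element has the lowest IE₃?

Al

After 2 electrons have been removed, what remains? Be²⁺ is the bare [He] core; Al²⁺ still has 1 valence electron; P²⁺ still has 3 valence electrons; S²⁺ still has 4 valence electrons.
Core electrons are held far more tightly than valence electrons, so Be tops the IE_3 order.
Valence configurations: Al²⁺ [Ne]3s¹, P²⁺ [Ne]3s²3p¹, S²⁺ [Ne]3s²3p².
The numbers (kJ/mol): Be 14849, Al 2745, P 2914, S 3357.
So the third ionization energies run Al < P < S < Be.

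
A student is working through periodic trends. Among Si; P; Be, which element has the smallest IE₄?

Consider each +3 ion: Si³⁺ still has 1 valence electron; P³⁺ still has 2 valence electrons; Be³⁺ is already 1 electron into the core.
Breaking into a closed-shell core is much more expensive than removing a leftover valence electron — Be has the largest IE_4 here.
Valence configurations: Si³⁺ [Ne]3s¹, P³⁺ [Ne]3s².
Tabulated IE_4 (kJ/mol): Si 4356, P 4964, Be 21007.
Overall IE_4 order: Si < P < Be.

Si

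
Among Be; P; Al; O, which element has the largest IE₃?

IE_3 is the cost of taking one more electron from the +2 cation: Be²⁺ is the bare [He] core; P²⁺ still has 3 valence electrons; Al²⁺ still has 1 valence electron; O²⁺ still has 4 valence electrons.
Pulling an electron out of a noble-gas core costs far more than removing a remaining valence electron, so Be sits at the high end of IE_3.
Valence configurations: P²⁺ [Ne]3s²3p¹, Al²⁺ [Ne]3s¹, O²⁺ [He]2s²2p².
Approximate IE_3 values (kJ/mol): Be 14849, P 2914, Al 2745, O 5300.
Overall IE_3 order: Al < P < O < Be.

Be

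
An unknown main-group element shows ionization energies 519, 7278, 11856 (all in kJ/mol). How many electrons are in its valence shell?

Look for the largest jump between consecutive ionization energies: IE2/IE1 ≈ 14.0, far larger than any earlier ratio.
That jump marks the point where a core electron is being removed. So the atom has 1 valence electron.

1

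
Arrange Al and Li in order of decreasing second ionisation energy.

IE_2 is the cost of taking one more electron from the +1 cation: Al⁺ still has 2 valence electrons; Li⁺ is the bare [He] core.
Breaking into a closed-shell core is much more expensive than removing a leftover valence electron — Li has the largest IE_2 here.
Tabulated IE_2 (kJ/mol): Al 1817, Li 7298.
Hence IE_2: Al < Li.

Li, Al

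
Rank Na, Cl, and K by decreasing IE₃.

Na > K > Cl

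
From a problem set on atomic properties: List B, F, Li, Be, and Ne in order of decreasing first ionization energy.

Li is in period 2, group 1; Be is in period 2, group 2; B is in period 2, group 13; F is in period 2, group 17; Ne is in period 2, group 18.
First ionization energy rises across a period (greater Z_eff holds electrons more tightly) and falls down a group (valence electrons are farther from the nucleus).
All lie in period 2; the across-period trend (first ionization energy increases left to right) applies, with the exception below.
Note the exception: Be has a higher first ionization energy than B, contrary to the simple trend — removing B's lone 2p electron is easier than breaking Be's filled 2s².
Approximate values (kJ/mol): Li 520, Be 900, B 801, F 1681, Ne 2081.
So from highest to lowest: Ne > F > Be > B > Li.

Ne > F > Be > B > Li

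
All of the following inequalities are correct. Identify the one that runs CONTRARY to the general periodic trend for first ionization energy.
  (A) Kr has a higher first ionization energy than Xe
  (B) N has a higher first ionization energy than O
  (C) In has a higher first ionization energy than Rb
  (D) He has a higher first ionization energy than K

(B)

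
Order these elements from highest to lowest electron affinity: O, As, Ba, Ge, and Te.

O is in period 2, group 16; Ge is in period 4, group 14; As is in period 4, group 15; Te is in period 5, group 16; Ba is in period 6, group 2.
Adding an electron releases more energy for atoms nearer the top right (short of the noble gases).
Here both period and group differ, so the two effects have to be weighed against each other.
As > Ba: relative to Ba, both the across-period and down-group shifts push As's electron affinity up.
Ge > As: this pair runs against the simple trend — see the exception note.
O > Ge: relative to Ge, both the across-period and down-group shifts push O's electron affinity up.
Te > O: this pair runs against the simple trend — see the exception note.
Note the exception: Ge has a higher electron affinity than As, contrary to the simple trend — adding an electron to As's half-filled 4p³ is unfavourable, so Ge (4p²) has the more exothermic EA.
Note the exception: Te has a higher electron affinity than O, contrary to the simple trend — O's compact 2p subshell gives strong electron–electron repulsion on the added electron.
Tabulated electron affinity (kJ/mol): O 141, Ge 119, As 78, Te 190, Ba 14.
So from highest to lowest: Te > O > Ge > As > Ba.

Te, O, Ge, As, Ba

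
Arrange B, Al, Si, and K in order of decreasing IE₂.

K > B > Al > Si

IE_2 is the cost of taking one more electron from the +1 cation: B⁺ still has 2 valence electrons; Al⁺ still has 2 valence electrons; Si⁺ still has 3 valence electrons; K⁺ is the bare [Ar] core.
Breaking into a closed-shell core is much more expensive than removing a leftover valence electron — K has the largest IE_2 here.
Valence configurations: B⁺ [He]2s², Al⁺ [Ne]3s², Si⁺ [Ne]3s²3p¹.
Si⁺ loses a lone 3p electron whereas Al⁺ must break into a filled 3s² pair, so IE_2(Al) > IE_2(Si) even though Si has the higher nuclear charge.
Tabulated IE_2 (kJ/mol): B 2427, Al 1817, Si 1577, K 3052.
Overall IE_2 order: Si < Al < B < K.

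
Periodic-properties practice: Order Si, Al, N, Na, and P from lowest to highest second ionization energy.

The second ionization energy removes an electron from the +1 ion. For each element: Si⁺ still has 3 valence electrons; Al⁺ still has 2 valence electrons; N⁺ still has 4 valence electrons; Na⁺ is the bare [Ne] core; P⁺ still has 4 valence electrons.
Pulling an electron out of a noble-gas core costs far more than removing a remaining valence electron, so Na sits at the high end of IE_2.
Valence configurations: Si⁺ [Ne]3s²3p¹, Al⁺ [Ne]3s², N⁺ [He]2s²2p², P⁺ [Ne]3s²3p².
Si⁺ loses a lone 3p electron whereas Al⁺ must break into a filled 3s² pair, so IE_2(Al) > IE_2(Si) even though Si has the higher nuclear charge.
Tabulated IE_2 (kJ/mol): Si 1577, Al 1817, N 2856, Na 4562, P 1907.
Overall IE_2 order: Si < Al < P < N < Na.

Si < Al < P < N < Na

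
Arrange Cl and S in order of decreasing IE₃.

Cl > S

Consider each +2 ion: Cl²⁺ still has 5 valence electrons; S²⁺ still has 4 valence electrons.
All are still removing valence electrons, so compare the +2 ions as you would atoms: IE_3 generally rises across a period (higher Z_eff) and falls down a group (larger shell), subject to the usual subshell exceptions.
Valence configurations: Cl²⁺ [Ne]3s²3p³, S²⁺ [Ne]3s²3p².
Approximate IE_3 values (kJ/mol): Cl 3822, S 3357.
Hence IE_3: S < Cl.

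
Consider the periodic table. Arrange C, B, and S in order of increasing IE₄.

S, C, B

IE_4 is the cost of taking one more electron from the +3 cation: C³⁺ still has 1 valence electron; B³⁺ is the bare [He] core; S³⁺ still has 3 valence electrons.
Pulling an electron out of a noble-gas core costs far more than removing a remaining valence electron, so B sits at the high end of IE_4.
Valence configurations: C³⁺ [He]2s¹, S³⁺ [Ne]3s²3p¹.
The numbers (kJ/mol): C 6223, B 25026, S 4556.
So the fourth ionization energies run S < C < B.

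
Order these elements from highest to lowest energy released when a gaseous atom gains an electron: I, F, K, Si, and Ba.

F is in period 2, group 17; Si is in period 3, group 14; K is in period 4, group 1; I is in period 5, group 17; Ba is in period 6, group 2.
Electron affinity generally becomes more exothermic across a period toward the halogens and less exothermic down a group.
Neither a single period nor a single group — weigh both effects.
K > Ba: the two effects oppose for this pair; the down-group effect wins (48 vs 14 kJ/mol).
Si > K: both effects reinforce here, so Si is clearly the higher of the two.
I > Si: period and group pull opposite ways; the across-period shift dominates (295 vs 134 kJ/mol).
F > I: F sits above I in group 17, so the down-group effect alone puts F higher.
For reference (kJ/mol): F 328, Si 134, K 48, I 295, Ba 14.
So from highest to lowest: F > I > Si > K > Ba.

F, I, Si, K, Ba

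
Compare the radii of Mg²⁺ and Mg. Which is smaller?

Forming Mg²⁺ removes 2 electrons from Mg. Fewer electrons for the same nuclear charge means less shielding and a higher Z_eff on the remaining electrons, and for main-group metals the entire outer shell is lost.
A cation is smaller than its parent atom: Mg²⁺ < Mg.

Mg²⁺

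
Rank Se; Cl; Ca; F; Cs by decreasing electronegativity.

F > Cl > Se > Ca > Cs

F is in period 2, group 17; Cl is in period 3, group 17; Ca is in period 4, group 2; Se is in period 4, group 16; Cs is in period 6, group 1.
Smaller atoms with higher effective nuclear charge are more electronegative.
These span different periods and groups, so the two trends combine.
Ca > Cs: relative to Cs, both the across-period and down-group shifts push Ca's electronegativity up.
Se > Ca: both are in period 4; the period trend gives Se the larger value.
Cl > Se: both effects reinforce here, so Cl is clearly the higher of the two.
F > Cl: F sits above Cl in group 17, so the down-group effect alone puts F higher.
For reference (Pauling): F 3.98, Cl 3.16, Ca 1.00, Se 2.55, Cs 0.79.
So from highest to lowest: F > Cl > Se > Ca > Cs.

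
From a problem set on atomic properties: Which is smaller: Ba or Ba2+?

Ba2+

Forming Ba2+ removes 2 electrons from Ba. Fewer electrons for the same nuclear charge means less shielding and a higher Z_eff on the remaining electrons, and for main-group metals the entire outer shell is lost.
A cation is smaller than its parent atom: Ba2+ < Ba.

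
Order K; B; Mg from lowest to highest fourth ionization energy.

K < Mg < B

Consider each +3 ion: K³⁺ is already 2 electrons into the core; B³⁺ is the bare [He] core; Mg³⁺ is already 1 electron into the core.
All of these are removing an electron from a noble-gas core or deeper; the smaller core (lower principal quantum number) is held far more tightly, and within a period the higher nuclear charge binds the same core more tightly.
The numbers (kJ/mol): K 5877, B 25026, Mg 10543.
Putting it together, IE_4: K < Mg < B.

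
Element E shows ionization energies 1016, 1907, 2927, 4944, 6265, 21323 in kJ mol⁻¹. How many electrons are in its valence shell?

5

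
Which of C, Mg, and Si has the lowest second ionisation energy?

IE_2 is the cost of taking one more electron from the +1 cation: C⁺ still has 3 valence electrons; Mg⁺ still has 1 valence electron; Si⁺ still has 3 valence electrons.
All are still removing valence electrons, so compare the +1 ions as you would atoms: IE_2 generally rises across a period (higher Z_eff) and falls down a group (larger shell), subject to the usual subshell exceptions.
Valence configurations: C⁺ [He]2s²2p¹, Mg⁺ [Ne]3s¹, Si⁺ [Ne]3s²3p¹.
The numbers (kJ/mol): C 2353, Mg 1451, Si 1577.
Putting it together, IE_2: Mg < Si < C.

Mg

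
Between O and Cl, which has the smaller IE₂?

Consider each +1 ion: O⁺ still has 5 valence electrons; Cl⁺ still has 6 valence electrons.
All are still removing valence electrons, so compare the +1 ions as you would atoms: IE_2 generally rises across a period (higher Z_eff) and falls down a group (larger shell), subject to the usual subshell exceptions.
Valence configurations: O⁺ [He]2s²2p³, Cl⁺ [Ne]3s²3p⁴.
Approximate IE_2 values (kJ/mol): O 3388, Cl 2298.
Overall IE_2 order: Cl < O.

Cl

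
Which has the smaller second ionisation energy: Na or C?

C

Consider each +1 ion: Na⁺ is the bare [Ne] core; C⁺ still has 3 valence electrons.
Core electrons are held far more tightly than valence electrons, so Na tops the IE_2 order.
Tabulated IE_2 (kJ/mol): Na 4562, C 2353.
Putting it together, IE_2: C < Na.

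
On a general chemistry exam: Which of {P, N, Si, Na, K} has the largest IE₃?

Consider each +2 ion: P²⁺ still has 3 valence electrons; N²⁺ still has 3 valence electrons; Si²⁺ still has 2 valence electrons; Na²⁺ is already 1 electron into the core; K²⁺ is already 1 electron into the core.
Usually core removal costs more than valence removal, but here the competition is close: a tightly held n=2 valence electron can cost more to remove than an n=3 core electron, so the actual values have to decide it.
Valence configurations: P²⁺ [Ne]3s²3p¹, N²⁺ [He]2s²2p¹, Si²⁺ [Ne]3s².
P²⁺ loses a lone 3p electron whereas Si²⁺ must break into a filled 3s² pair, so IE_3(Si) > IE_3(P) even though P has the higher nuclear charge.
The numbers (kJ/mol): P 2914, N 4578, Si 3232, Na 6910, K 4420.
Putting it together, IE_3: P < Si < K < N < Na.

Na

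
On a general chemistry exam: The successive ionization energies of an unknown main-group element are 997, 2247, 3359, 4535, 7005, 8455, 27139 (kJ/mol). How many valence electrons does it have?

6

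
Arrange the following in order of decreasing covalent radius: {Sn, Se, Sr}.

Sr > Sn > Se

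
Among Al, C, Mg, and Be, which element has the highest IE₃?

Be

IE_3 is the cost of taking one more electron from the +2 cation: Al²⁺ still has 1 valence electron; C²⁺ still has 2 valence electrons; Mg²⁺ is the bare [Ne] core; Be²⁺ is the bare [He] core.
Pulling an electron out of a noble-gas core costs far more than removing a remaining valence electron, so Mg and Be sit at the high end of IE_3.
Valence configurations: Al²⁺ [Ne]3s¹, C²⁺ [He]2s².
The numbers (kJ/mol): Al 2745, C 4620, Mg 7733, Be 14849.
Hence IE_3: Al < C < Mg < Be.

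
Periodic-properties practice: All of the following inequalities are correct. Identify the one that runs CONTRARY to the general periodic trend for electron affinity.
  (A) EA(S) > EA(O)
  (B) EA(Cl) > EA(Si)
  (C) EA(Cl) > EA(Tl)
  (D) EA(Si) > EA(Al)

The general trend: electron affinity increases across a period and decreases down a group.
(A) S (period 3, group 16) vs O (period 2, group 16): the stated order contradicts the simple trend.
(B) Cl (period 3, group 17) vs Si (period 3, group 14): the stated order agrees with the simple trend.
(C) Cl (period 3, group 17) vs Tl (period 6, group 13): the stated order agrees with the simple trend.
(D) Si (period 3, group 14) vs Al (period 3, group 13): the stated order agrees with the simple trend.
The exception is (A): the compact 2p subshell of O repels the added electron more than S's larger 3p does.

(A)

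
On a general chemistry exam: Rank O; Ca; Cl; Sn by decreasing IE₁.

O > Cl > Sn > Ca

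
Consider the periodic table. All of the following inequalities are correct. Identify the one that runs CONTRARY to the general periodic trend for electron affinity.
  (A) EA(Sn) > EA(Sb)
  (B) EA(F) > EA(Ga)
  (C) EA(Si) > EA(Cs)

(A)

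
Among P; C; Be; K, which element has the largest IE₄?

Be

Consider each +3 ion: P³⁺ still has 2 valence electrons; C³⁺ still has 1 valence electron; Be³⁺ is already 1 electron into the core; K³⁺ is already 2 electrons into the core.
Usually core removal costs more than valence removal, but here the competition is close: a tightly held n=2 valence electron can cost more to remove than an n=3 core electron, so the actual values have to decide it.
Valence configurations: P³⁺ [Ne]3s², C³⁺ [He]2s¹.
Approximate IE_4 values (kJ/mol): P 4964, C 6223, Be 21007, K 5877.
So the fourth ionization energies run P < K < C < Be.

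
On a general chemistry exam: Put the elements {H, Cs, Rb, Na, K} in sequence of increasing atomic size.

Atomic radius shrinks across a period as nuclear charge pulls the same shell inward, and grows down a group as new shells are added.
All are in group 1, so atomic radius increases down the group.
So from smallest to largest: H < Na < K < Rb < Cs.

H, Na, K, Rb, Cs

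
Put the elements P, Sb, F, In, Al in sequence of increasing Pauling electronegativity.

F is in period 2, group 17; Al is in period 3, group 13; P is in period 3, group 15; In is in period 5, group 13; Sb is in period 5, group 15.
Smaller atoms with higher effective nuclear charge are more electronegative.
These span different periods and groups, so the two trends combine.
In > Al: this pair runs against the simple trend — see the exception note.
Sb > In: Sb lies to the right of In in period 5, so the across-period effect alone puts Sb higher.
P > Sb: they share group 15; the group trend gives P the larger value.
F > P: relative to P, both the across-period and down-group shifts push F's electronegativity up.
Note the exception: In has a higher electronegativity than Al, contrary to the simple trend — poor shielding by filled d (and f) subshells raises the heavier element's effective nuclear charge more than the simple down-group trend predicts.
Tabulated electronegativity (Pauling): F 3.98, Al 1.61, P 2.19, In 1.78, Sb 2.05.
So from lowest to highest: Al < In < Sb < P < F.

Al < In < Sb < P < F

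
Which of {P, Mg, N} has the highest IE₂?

N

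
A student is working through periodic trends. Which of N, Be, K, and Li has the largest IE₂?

After 1 electron has been removed, what remains? N⁺ still has 4 valence electrons; Be⁺ still has 1 valence electron; K⁺ is the bare [Ar] core; Li⁺ is the bare [He] core.
Pulling an electron out of a noble-gas core costs far more than removing a remaining valence electron, so K and Li sit at the high end of IE_2.
Valence configurations: N⁺ [He]2s²2p², Be⁺ [He]2s¹.
Tabulated IE_2 (kJ/mol): N 2856, Be 1757, K 3052, Li 7298.
Hence IE_2: Be < N < K < Li.

Li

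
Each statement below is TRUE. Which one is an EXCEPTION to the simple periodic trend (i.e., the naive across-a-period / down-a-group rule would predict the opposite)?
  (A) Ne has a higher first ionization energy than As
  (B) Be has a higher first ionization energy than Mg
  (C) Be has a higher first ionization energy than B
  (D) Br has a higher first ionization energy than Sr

(C)

The general trend: first ionization energy increases across a period and decreases down a group.
(A) Ne (period 2, group 18) vs As (period 4, group 15): the stated order agrees with the simple trend.
(B) Be (period 2, group 2) vs Mg (period 3, group 2): the stated order agrees with the simple trend.
(C) Be (period 2, group 2) vs B (period 2, group 13): the stated order contradicts the simple trend.
(D) Br (period 4, group 17) vs Sr (period 5, group 2): the stated order agrees with the simple trend.
The exception is (C): removing B's lone 2p electron is easier than breaking Be's filled 2s².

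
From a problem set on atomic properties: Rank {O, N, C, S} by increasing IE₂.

Consider each +1 ion: O⁺ still has 5 valence electrons; N⁺ still has 4 valence electrons; C⁺ still has 3 valence electrons; S⁺ still has 5 valence electrons.
All are still removing valence electrons, so compare the +1 ions as you would atoms: IE_2 generally rises across a period (higher Z_eff) and falls down a group (larger shell), subject to the usual subshell exceptions.
Valence configurations: O⁺ [He]2s²2p³, N⁺ [He]2s²2p², C⁺ [He]2s²2p¹, S⁺ [Ne]3s²3p³.
Approximate IE_2 values (kJ/mol): O 3388, N 2856, C 2353, S 2252.
Overall IE_2 order: S < C < N < O.

S < C < N < O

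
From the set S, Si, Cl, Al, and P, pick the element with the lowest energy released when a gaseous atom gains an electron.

Al is in period 3, group 13; Si is in period 3, group 14; P is in period 3, group 15; S is in period 3, group 16; Cl is in period 3, group 17.
Electron affinity generally becomes more exothermic across a period toward the halogens and less exothermic down a group.
All lie in period 3; the across-period trend (electron affinity increases left to right) applies, with the exception below.
Note the exception: Si has a higher electron affinity than P, contrary to the simple trend — adding an electron to P's half-filled 3p³ is unfavourable, so Si (3p²) has the more exothermic EA.
Tabulated electron affinity (kJ/mol): Al 42, Si 134, P 72, S 200, Cl 349.
The lowest energy released when a gaseous atom gains an electron among these belongs to Al.

Al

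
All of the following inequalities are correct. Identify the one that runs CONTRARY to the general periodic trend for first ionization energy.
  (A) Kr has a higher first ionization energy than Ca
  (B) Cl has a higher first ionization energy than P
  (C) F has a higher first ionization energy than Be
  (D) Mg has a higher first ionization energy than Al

(D)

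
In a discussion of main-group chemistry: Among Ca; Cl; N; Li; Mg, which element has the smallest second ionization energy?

Ca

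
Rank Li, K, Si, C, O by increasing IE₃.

Consider each +2 ion: Li²⁺ is already 1 electron into the core; K²⁺ is already 1 electron into the core; Si²⁺ still has 2 valence electrons; C²⁺ still has 2 valence electrons; O²⁺ still has 4 valence electrons.
Usually core removal costs more than valence removal, but here the competition is close: a tightly held n=2 valence electron can cost more to remove than an n=3 core electron, so the actual values have to decide it.
Valence configurations: Si²⁺ [Ne]3s², C²⁺ [He]2s², O²⁺ [He]2s²2p².
The numbers (kJ/mol): Li 11815, K 4420, Si 3232, C 4620, O 5300.
Hence IE_3: Si < K < C < O < Li.

Si < K < C < O < Li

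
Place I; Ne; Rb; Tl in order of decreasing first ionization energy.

Ne, I, Tl, Rb

Across a period the outer electron is held more tightly (higher IE₁); down a group it sits in a higher shell, more shielded, and comes off more easily.
These span different periods and groups, so the two trends combine.
Tl > Rb: the two effects oppose for this pair; the across-period effect wins (589 vs 403 kJ/mol).
I > Tl: relative to Tl, both the across-period and down-group shifts push I's first ionization energy up.
Ne > I: relative to I, both the across-period and down-group shifts push Ne's first ionization energy up.
For reference (kJ/mol): Ne 2081, Rb 403, I 1008, Tl 589.
So from highest to lowest: Ne > I > Tl > Rb.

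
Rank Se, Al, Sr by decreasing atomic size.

Sr, Al, Se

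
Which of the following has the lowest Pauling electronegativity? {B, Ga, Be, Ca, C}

Be is in period 2, group 2; B is in period 2, group 13; C is in period 2, group 14; Ca is in period 4, group 2; Ga is in period 4, group 13.
Electronegativity increases across a period and decreases down a group, tracking effective nuclear charge and atomic size.
Here both period and group differ, so the two effects have to be weighed against each other.
Be > Ca: they share group 2; the group trend gives Be the larger value.
Ga > Be: the two effects oppose for this pair; the across-period effect wins (1.81 vs 1.57).
B > Ga: B sits above Ga in group 13, so the down-group effect alone puts B higher.
C > B: both are in period 2; the period trend gives C the larger value.
Tabulated electronegativity (Pauling): Be 1.57, B 2.04, C 2.55, Ca 1.00, Ga 1.81.
The lowest Pauling electronegativity among these belongs to Ca.

Ca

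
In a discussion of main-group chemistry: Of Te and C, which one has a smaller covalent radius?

C is in period 2, group 14; Te is in period 5, group 16.
Atomic radius shrinks across a period as nuclear charge pulls the same shell inward, and grows down a group as new shells are added.
Here both period and group differ, so the two effects have to be weighed against each other.
Te > C: period and group pull opposite ways; the down-group shift dominates (136 vs 75 pm).
For reference (pm): C 75, Te 136.
So C has the smaller covalent radius (C < Te).

C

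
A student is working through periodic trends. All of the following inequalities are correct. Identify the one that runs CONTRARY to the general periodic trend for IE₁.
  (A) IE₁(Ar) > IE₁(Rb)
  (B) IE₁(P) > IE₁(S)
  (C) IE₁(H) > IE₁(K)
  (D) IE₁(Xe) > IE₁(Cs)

The general trend: IE₁ increases across a period and decreases down a group.
(A) Ar (period 3, group 18) vs Rb (period 5, group 1): the stated order agrees with the simple trend.
(B) P (period 3, group 15) vs S (period 3, group 16): the stated order contradicts the simple trend.
(C) H (period 1, group 1) vs K (period 4, group 1): the stated order agrees with the simple trend.
(D) Xe (period 5, group 18) vs Cs (period 6, group 1): the stated order agrees with the simple trend.
The exception is (B): S (3p⁴) ionizes more easily than half-filled P (3p³) because the paired 3p electron in S is pushed out by e⁻–e⁻ repulsion.

(B)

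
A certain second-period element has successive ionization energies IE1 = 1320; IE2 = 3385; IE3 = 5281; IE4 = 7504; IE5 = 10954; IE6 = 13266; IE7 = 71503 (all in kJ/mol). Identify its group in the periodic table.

Group 16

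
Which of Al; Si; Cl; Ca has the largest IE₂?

The second ionization energy removes an electron from the +1 ion. For each element: Al⁺ still has 2 valence electrons; Si⁺ still has 3 valence electrons; Cl⁺ still has 6 valence electrons; Ca⁺ still has 1 valence electron.
All are still removing valence electrons, so compare the +1 ions as you would atoms: IE_2 generally rises across a period (higher Z_eff) and falls down a group (larger shell), subject to the usual subshell exceptions.
Valence configurations: Al⁺ [Ne]3s², Si⁺ [Ne]3s²3p¹, Cl⁺ [Ne]3s²3p⁴, Ca⁺ [Ar]4s¹.
Si⁺ loses a lone 3p electron whereas Al⁺ must break into a filled 3s² pair, so IE_2(Al) > IE_2(Si) even though Si has the higher nuclear charge.
Approximate IE_2 values (kJ/mol): Al 1817, Si 1577, Cl 2298, Ca 1145.
So the second ionization energies run Ca < Si < Al < Cl.

Cl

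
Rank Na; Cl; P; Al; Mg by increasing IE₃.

Al < P < Cl < Na < Mg

IE_3 is the cost of taking one more electron from the +2 cation: Na²⁺ is already 1 electron into the core; Cl²⁺ still has 5 valence electrons; P²⁺ still has 3 valence electrons; Al²⁺ still has 1 valence electron; Mg²⁺ is the bare [Ne] core.
Core electrons are held far more tightly than valence electrons, so Na and Mg top the IE_3 order.
Valence configurations: Cl²⁺ [Ne]3s²3p³, P²⁺ [Ne]3s²3p¹, Al²⁺ [Ne]3s¹.
Tabulated IE_3 (kJ/mol): Na 6910, Cl 3822, P 2914, Al 2745, Mg 7733.
Putting it together, IE_3: Al < P < Cl < Na < Mg.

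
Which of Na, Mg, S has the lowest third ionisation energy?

S

IE_3 is the cost of taking one more electron from the +2 cation: Na²⁺ is already 1 electron into the core; Mg²⁺ is the bare [Ne] core; S²⁺ still has 4 valence electrons.
Core electrons are held far more tightly than valence electrons, so Na and Mg top the IE_3 order.
The numbers (kJ/mol): Na 6910, Mg 7733, S 3357.
So the third ionization energies run S < Na < Mg.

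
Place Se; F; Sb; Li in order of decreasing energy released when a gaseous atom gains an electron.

EA tends to increase across a period and decrease down a group, though the pattern is less regular than for IE or radius.
Here both period and group differ, so the two effects have to be weighed against each other.
Sb > Li: the two effects oppose for this pair; the across-period effect wins (103 vs 60 kJ/mol).
Se > Sb: both effects reinforce here, so Se is clearly the higher of the two.
F > Se: relative to Se, both the across-period and down-group shifts push F's electron affinity up.
For reference (kJ/mol): Li 60, F 328, Se 195, Sb 103.
So from highest to lowest: F > Se > Sb > Li.

F > Se > Sb > Li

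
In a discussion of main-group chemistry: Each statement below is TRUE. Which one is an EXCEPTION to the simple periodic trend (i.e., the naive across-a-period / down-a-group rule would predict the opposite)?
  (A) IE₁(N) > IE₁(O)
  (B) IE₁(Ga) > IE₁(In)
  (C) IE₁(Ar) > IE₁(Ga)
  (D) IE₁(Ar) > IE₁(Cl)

The general trend: first ionization energy increases across a period and decreases down a group.
(A) N (period 2, group 15) vs O (period 2, group 16): the stated order contradicts the simple trend.
(B) Ga (period 4, group 13) vs In (period 5, group 13): the stated order agrees with the simple trend.
(C) Ar (period 3, group 18) vs Ga (period 4, group 13): the stated order agrees with the simple trend.
(D) Ar (period 3, group 18) vs Cl (period 3, group 17): the stated order agrees with the simple trend.
The exception is (A): pairing an electron in O's 2p⁴ costs repulsion energy, so O ionizes more easily than half-filled N (2p³).

(A)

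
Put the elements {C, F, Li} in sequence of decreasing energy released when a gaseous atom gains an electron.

F, C, Li

Li is in period 2, group 1; C is in period 2, group 14; F is in period 2, group 17.
EA tends to increase across a period and decrease down a group, though the pattern is less regular than for IE or radius.
All lie in period 2, so electron affinity increases left to right.
So from highest to lowest: F > C > Li.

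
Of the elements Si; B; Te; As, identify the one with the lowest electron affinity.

B is in period 2, group 13; Si is in period 3, group 14; As is in period 4, group 15; Te is in period 5, group 16.
Adding an electron releases more energy for atoms nearer the top right (short of the noble gases).
These sit on a diagonal, where the across-period and down-group effects partly cancel.
As > B: the two effects oppose for this pair; the across-period effect wins (78 vs 27 kJ/mol).
Si > As: the two effects oppose for this pair; the down-group effect wins (134 vs 78 kJ/mol).
Te > Si: the two effects oppose for this pair; the across-period effect wins (190 vs 134 kJ/mol).
For reference (kJ/mol): B 27, Si 134, As 78, Te 190.
The lowest electron affinity among these belongs to B.

B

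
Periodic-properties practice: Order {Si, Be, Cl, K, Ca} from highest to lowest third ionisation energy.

Be, Ca, K, Cl, Si

After 2 electrons have been removed, what remains? Si²⁺ still has 2 valence electrons; Be²⁺ is the bare [He] core; Cl²⁺ still has 5 valence electrons; K²⁺ is already 1 electron into the core; Ca²⁺ is the bare [Ar] core.
Pulling an electron out of a noble-gas core costs far more than removing a remaining valence electron, so K, Ca and Be sit at the high end of IE_3.
Valence configurations: Si²⁺ [Ne]3s², Cl²⁺ [Ne]3s²3p³.
Tabulated IE_3 (kJ/mol): Si 3232, Be 14849, Cl 3822, K 4420, Ca 4912.
Overall IE_3 order: Si < Cl < K < Ca < Be.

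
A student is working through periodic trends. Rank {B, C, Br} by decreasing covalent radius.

Br > B > C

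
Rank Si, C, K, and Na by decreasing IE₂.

Na, K, C, Si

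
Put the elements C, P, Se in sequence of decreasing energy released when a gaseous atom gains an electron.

Se > C > P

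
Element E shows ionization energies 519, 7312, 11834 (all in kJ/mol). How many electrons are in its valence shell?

Look for the largest jump between consecutive ionization energies: IE2/IE1 ≈ 14.1, far larger than any earlier ratio.
That jump marks the point where a core electron is being removed. So the atom has 1 valence electron.

1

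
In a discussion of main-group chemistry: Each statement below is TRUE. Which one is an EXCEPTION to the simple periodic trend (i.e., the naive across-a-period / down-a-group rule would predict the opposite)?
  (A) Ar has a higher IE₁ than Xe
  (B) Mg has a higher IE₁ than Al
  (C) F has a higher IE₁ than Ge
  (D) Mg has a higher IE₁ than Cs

The general trend: IE₁ increases across a period and decreases down a group.
(A) Ar (period 3, group 18) vs Xe (period 5, group 18): the stated order agrees with the simple trend.
(B) Mg (period 3, group 2) vs Al (period 3, group 13): the stated order contradicts the simple trend.
(C) F (period 2, group 17) vs Ge (period 4, group 14): the stated order agrees with the simple trend.
(D) Mg (period 3, group 2) vs Cs (period 6, group 1): the stated order agrees with the simple trend.
The exception is (B): Al's single 3p electron is easier to remove than one from Mg's filled 3s².

(B)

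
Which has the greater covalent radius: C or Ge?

C is in period 2, group 14; Ge is in period 4, group 14.
Across a period the added protons contract the valence shell; down a group each new principal shell makes the atom larger.
All are in group 14, so atomic radius increases down the group.
So Ge has the greater covalent radius (Ge > C).

Ge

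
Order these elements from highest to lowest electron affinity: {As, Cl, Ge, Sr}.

Adding an electron releases more energy for atoms nearer the top right (short of the noble gases).
Neither a single period nor a single group — weigh both effects.
As > Sr: both effects reinforce here, so As is clearly the higher of the two.
Ge > As: this pair runs against the simple trend — see the exception note.
Cl > Ge: both effects reinforce here, so Cl is clearly the higher of the two.
Note the exception: Ge has a higher electron affinity than As, contrary to the simple trend — adding an electron to As's half-filled 4p³ is unfavourable, so Ge (4p²) has the more exothermic EA.
For reference (kJ/mol): Cl 349, Ge 119, As 78, Sr 5.
So from highest to lowest: Cl > Ge > As > Sr.

Cl > Ge > As > Sr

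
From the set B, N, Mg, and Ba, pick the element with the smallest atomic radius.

N

Radius decreases left→right (rising Z_eff, same n) and increases top→bottom (higher n).
Neither a single period nor a single group — weigh both effects.
B > N: both are in period 2; the period trend gives B the larger value.
Mg > B: relative to B, both the across-period and down-group shifts push Mg's atomic radius up.
Ba > Mg: Ba sits below Mg in group 2, so the down-group effect alone puts Ba larger.
Approximate values (pm): B 85, N 71, Mg 139, Ba 196.
The smallest atomic radius among these belongs to N.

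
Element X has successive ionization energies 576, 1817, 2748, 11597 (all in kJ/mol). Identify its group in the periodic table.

Group 13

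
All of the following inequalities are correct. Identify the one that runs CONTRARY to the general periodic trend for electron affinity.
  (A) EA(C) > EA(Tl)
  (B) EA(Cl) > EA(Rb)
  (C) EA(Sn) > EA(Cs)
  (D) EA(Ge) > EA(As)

The general trend: electron affinity increases across a period and decreases down a group.
(A) C (period 2, group 14) vs Tl (period 6, group 13): the stated order agrees with the simple trend.
(B) Cl (period 3, group 17) vs Rb (period 5, group 1): the stated order agrees with the simple trend.
(C) Sn (period 5, group 14) vs Cs (period 6, group 1): the stated order agrees with the simple trend.
(D) Ge (period 4, group 14) vs As (period 4, group 15): the stated order contradicts the simple trend.
The exception is (D): adding an electron to As's half-filled 4p³ is unfavourable, so Ge (4p²) has the more exothermic EA.

(D)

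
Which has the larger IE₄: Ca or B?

B

IE_4 is the cost of taking one more electron from the +3 cation: Ca³⁺ is already 1 electron into the core; B³⁺ is the bare [He] core.
All of these are removing an electron from a noble-gas core or deeper; the smaller core (lower principal quantum number) is held far more tightly, and within a period the higher nuclear charge binds the same core more tightly.
Tabulated IE_4 (kJ/mol): Ca 6491, B 25026.
Putting it together, IE_4: Ca < B.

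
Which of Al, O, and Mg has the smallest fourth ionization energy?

O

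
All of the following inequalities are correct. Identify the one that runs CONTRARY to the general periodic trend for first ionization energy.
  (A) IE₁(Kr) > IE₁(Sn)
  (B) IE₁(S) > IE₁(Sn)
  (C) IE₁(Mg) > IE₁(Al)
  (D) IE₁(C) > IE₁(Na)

(C)

The general trend: first ionization energy increases across a period and decreases down a group.
(A) Kr (period 4, group 18) vs Sn (period 5, group 14): the stated order agrees with the simple trend.
(B) S (period 3, group 16) vs Sn (period 5, group 14): the stated order agrees with the simple trend.
(C) Mg (period 3, group 2) vs Al (period 3, group 13): the stated order contradicts the simple trend.
(D) C (period 2, group 14) vs Na (period 3, group 1): the stated order agrees with the simple trend.
The exception is (C): Al's single 3p electron is easier to remove than one from Mg's filled 3s².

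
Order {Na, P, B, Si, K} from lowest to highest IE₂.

Si < P < B < K < Na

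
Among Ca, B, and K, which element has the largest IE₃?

IE_3 is the cost of taking one more electron from the +2 cation: Ca²⁺ is the bare [Ar] core; B²⁺ still has 1 valence electron; K²⁺ is already 1 electron into the core.
Core electrons are held far more tightly than valence electrons, so K and Ca top the IE_3 order.
The numbers (kJ/mol): Ca 4912, B 3660, K 4420.
Hence IE_3: B < K < Ca.

Ca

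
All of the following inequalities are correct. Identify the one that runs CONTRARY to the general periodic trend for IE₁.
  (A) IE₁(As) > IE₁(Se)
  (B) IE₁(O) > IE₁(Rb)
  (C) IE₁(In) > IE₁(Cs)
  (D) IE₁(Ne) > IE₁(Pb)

(A)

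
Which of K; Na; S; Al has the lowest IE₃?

Al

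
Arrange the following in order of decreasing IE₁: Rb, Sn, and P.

P > Sn > Rb

P is in period 3, group 15; Rb is in period 5, group 1; Sn is in period 5, group 14.
Removing the outermost electron gets harder across a period and easier down a group.
Neither a single period nor a single group — weigh both effects.
Sn > Rb: Sn lies to the right of Rb in period 5, so the across-period effect alone puts Sn higher.
P > Sn: relative to Sn, both the across-period and down-group shifts push P's first ionization energy up.
For reference (kJ/mol): P 1012, Rb 403, Sn 709.
So from highest to lowest: P > Sn > Rb.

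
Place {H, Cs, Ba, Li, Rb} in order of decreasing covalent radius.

Moving right in a period, electrons are added to the same shell under a stronger nuclear pull, so atoms get smaller; moving down, a new shell is opened and atoms get larger.
Here both period and group differ, so the two effects have to be weighed against each other.
Li > H: they share group 1; the group trend gives Li the larger value.
Ba > Li: period and group pull opposite ways; the down-group shift dominates (196 vs 133 pm).
Rb > Ba: the two effects oppose for this pair; the across-period effect wins (210 vs 196 pm).
Cs > Rb: Cs sits below Rb in group 1, so the down-group effect alone puts Cs larger.
Approximate values (pm): H 32, Li 133, Rb 210, Cs 232, Ba 196.
So from largest to smallest: Cs > Rb > Ba > Li > H.

Cs > Rb > Ba > Li > H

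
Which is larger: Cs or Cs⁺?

Forming Cs⁺ removes 1 electron from Cs. Fewer electrons for the same nuclear charge means less shielding and a higher Z_eff on the remaining electrons, and for main-group metals the entire outer shell is lost.
A cation is smaller than its parent atom: Cs⁺ < Cs.

Cs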